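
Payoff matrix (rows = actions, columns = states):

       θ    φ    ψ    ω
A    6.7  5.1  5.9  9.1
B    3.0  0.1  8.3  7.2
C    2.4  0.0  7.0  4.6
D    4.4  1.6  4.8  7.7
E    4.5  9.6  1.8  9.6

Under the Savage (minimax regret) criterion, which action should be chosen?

Column bests: θ=6.7, φ=9.6, ψ=8.3, ω=9.6.
A regrets: 0.0, 4.5, 2.4, 0.5 → max 4.5
B regrets: 3.7, 9.5, 0.0, 2.4 → max 9.5
C regrets: 4.3, 9.6, 1.3, 5.0 → max 9.6
D regrets: 2.3, 8.0, 3.5, 1.9 → max 8.0
E regrets: 2.2, 0.0, 6.5, 0.0 → max 6.5
Smallest max regret = 4.5 → A.

A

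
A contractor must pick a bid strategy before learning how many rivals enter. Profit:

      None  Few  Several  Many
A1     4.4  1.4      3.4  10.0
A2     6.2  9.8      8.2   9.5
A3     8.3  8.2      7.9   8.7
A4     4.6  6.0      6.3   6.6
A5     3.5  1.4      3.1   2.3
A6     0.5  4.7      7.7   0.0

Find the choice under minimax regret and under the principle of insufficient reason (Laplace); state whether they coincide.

minimax regret → A3; laplace → A2 (disagree)

Column bests: None=8.3, Few=9.8, Several=8.2, Many=10.0.
A1 regrets: 3.9, 8.4, 4.8, 0.0 → max 8.4
A2 regrets: 2.1, 0.0, 0.0, 0.5 → max 2.1
A3 regrets: 0.0, 1.6, 0.3, 1.3 → max 1.6
A4 regrets: 3.7, 3.8, 1.9, 3.4 → max 3.8
A5 regrets: 4.8, 8.4, 5.1, 7.7 → max 8.4
A6 regrets: 7.8, 5.1, 0.5, 10.0 → max 10.0
Smallest max regret = 1.6 → A3.
Row averages: A1=4.8, A2=8.425, A3=8.275, A4=5.875, A5=2.575, A6=3.225
Highest average = 8.425 → A2.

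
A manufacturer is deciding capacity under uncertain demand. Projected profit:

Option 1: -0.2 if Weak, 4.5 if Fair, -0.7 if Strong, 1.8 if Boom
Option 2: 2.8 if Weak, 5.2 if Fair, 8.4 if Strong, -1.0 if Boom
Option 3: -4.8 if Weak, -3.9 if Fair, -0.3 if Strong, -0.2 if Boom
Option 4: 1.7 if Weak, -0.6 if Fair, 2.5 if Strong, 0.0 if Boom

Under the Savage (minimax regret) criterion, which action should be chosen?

Option 2

Column bests: Weak=2.8, Fair=5.2, Strong=8.4, Boom=1.8.
Option 1 regrets: 3.0, 0.7, 9.1, 0.0 → max 9.1
Option 2 regrets: 0.0, 0.0, 0.0, 2.8 → max 2.8
Option 3 regrets: 7.6, 9.1, 8.7, 2.0 → max 9.1
Option 4 regrets: 1.1, 5.8, 5.9, 1.8 → max 5.9
Smallest max regret = 2.8 → Option 2.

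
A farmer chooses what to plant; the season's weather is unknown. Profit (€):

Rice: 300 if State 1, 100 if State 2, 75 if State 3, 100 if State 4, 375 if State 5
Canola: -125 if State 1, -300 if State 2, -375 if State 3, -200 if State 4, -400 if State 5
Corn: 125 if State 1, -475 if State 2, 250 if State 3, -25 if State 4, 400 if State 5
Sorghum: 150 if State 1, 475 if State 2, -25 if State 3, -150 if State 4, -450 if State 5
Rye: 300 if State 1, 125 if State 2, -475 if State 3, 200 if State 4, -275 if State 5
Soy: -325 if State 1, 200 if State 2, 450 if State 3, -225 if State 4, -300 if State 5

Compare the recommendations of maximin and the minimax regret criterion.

Row minima: Rice=75, Canola=-400, Corn=-475, Sorghum=-450, Rye=-475, Soy=-325
Best worst-case = 75 → Rice.
Column bests: State 1=300, State 2=475, State 3=450, State 4=200, State 5=400.
Rice regrets: 0, 375, 375, 100, 25 → max 375
Canola regrets: 425, 775, 825, 400, 800 → max 825
Corn regrets: 175, 950, 200, 225, 0 → max 950
Sorghum regrets: 150, 0, 475, 350, 850 → max 850
Rye regrets: 0, 350, 925, 0, 675 → max 925
Soy regrets: 625, 275, 0, 425, 700 → max 700
Smallest max regret = 375 → Rice.

maximin → Rice; minimax regret → Rice (agree)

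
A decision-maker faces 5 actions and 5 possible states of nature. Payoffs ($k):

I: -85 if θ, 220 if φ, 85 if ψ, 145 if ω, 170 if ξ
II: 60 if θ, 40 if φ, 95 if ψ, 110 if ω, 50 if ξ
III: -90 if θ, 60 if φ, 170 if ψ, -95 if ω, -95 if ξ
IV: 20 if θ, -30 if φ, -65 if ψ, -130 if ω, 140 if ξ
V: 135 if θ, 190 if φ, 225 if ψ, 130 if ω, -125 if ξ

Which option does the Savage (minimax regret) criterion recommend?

II

Column bests: θ=135, φ=220, ψ=225, ω=145, ξ=170.
I regrets: 220, 0, 140, 0, 0 → max 220
II regrets: 75, 180, 130, 35, 120 → max 180
III regrets: 225, 160, 55, 240, 265 → max 265
IV regrets: 115, 250, 290, 275, 30 → max 290
V regrets: 0, 30, 0, 15, 295 → max 295
Smallest max regret = 180 → II.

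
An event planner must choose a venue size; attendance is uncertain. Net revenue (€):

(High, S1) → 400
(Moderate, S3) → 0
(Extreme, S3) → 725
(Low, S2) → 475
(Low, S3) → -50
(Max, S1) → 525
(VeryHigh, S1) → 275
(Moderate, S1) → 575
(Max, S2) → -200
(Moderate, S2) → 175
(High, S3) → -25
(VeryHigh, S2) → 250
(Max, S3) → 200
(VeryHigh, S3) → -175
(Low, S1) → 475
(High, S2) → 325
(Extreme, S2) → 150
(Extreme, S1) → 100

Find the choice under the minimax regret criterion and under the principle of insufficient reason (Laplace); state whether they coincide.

Column bests: S1=575, S2=475, S3=725.
Low regrets: 100, 0, 775 → max 775
Moderate regrets: 0, 300, 725 → max 725
High regrets: 175, 150, 750 → max 750
VeryHigh regrets: 300, 225, 900 → max 900
Extreme regrets: 475, 325, 0 → max 475
Max regrets: 50, 675, 525 → max 675
Smallest max regret = 475 → Extreme.
Row averages: Low=300, Moderate=250, High=700/3, VeryHigh=350/3, Extreme=325, Max=175
Highest average = 325 → Extreme.

minimax regret → Extreme; laplace → Extreme (agree)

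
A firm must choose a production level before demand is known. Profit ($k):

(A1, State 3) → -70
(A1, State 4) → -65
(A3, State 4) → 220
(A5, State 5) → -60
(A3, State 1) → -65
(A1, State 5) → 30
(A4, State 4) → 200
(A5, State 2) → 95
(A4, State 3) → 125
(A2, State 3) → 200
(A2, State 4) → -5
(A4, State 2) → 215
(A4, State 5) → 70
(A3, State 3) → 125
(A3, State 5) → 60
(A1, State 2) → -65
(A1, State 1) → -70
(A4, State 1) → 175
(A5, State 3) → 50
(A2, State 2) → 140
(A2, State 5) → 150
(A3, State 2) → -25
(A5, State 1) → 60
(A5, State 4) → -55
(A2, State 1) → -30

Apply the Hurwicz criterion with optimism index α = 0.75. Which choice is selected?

A4

A1: 0.75·30 + 0.25·(-70) = 5
A2: 0.75·200 + 0.25·(-30) = 142.5
A3: 0.75·220 + 0.25·(-65) = 148.75
A4: 0.75·215 + 0.25·70 = 178.75
A5: 0.75·95 + 0.25·(-60) = 56.25
Highest Hurwicz score = 178.75 → A4.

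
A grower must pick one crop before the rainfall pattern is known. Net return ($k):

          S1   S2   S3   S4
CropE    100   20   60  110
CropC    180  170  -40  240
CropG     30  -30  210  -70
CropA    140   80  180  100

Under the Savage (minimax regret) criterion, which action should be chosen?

CropA

Column bests: S1=180, S2=170, S3=210, S4=240.
CropE regrets: 80, 150, 150, 130 → max 150
CropC regrets: 0, 0, 250, 0 → max 250
CropG regrets: 150, 200, 0, 310 → max 310
CropA regrets: 40, 90, 30, 140 → max 140
Smallest max regret = 140 → CropA.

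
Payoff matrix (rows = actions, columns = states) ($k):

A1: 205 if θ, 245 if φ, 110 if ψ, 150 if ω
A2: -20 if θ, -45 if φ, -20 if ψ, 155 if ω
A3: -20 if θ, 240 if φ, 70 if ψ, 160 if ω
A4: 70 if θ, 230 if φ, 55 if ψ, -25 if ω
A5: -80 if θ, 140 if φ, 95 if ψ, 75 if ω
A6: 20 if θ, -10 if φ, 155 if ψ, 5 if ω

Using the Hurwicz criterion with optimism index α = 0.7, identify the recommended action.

A1

A1: 0.7·245 + 0.3·110 = 204.5
A2: 0.7·155 + 0.3·(-45) = 95
A3: 0.7·240 + 0.3·(-20) = 162
A4: 0.7·230 + 0.3·(-25) = 153.5
A5: 0.7·140 + 0.3·(-80) = 74
A6: 0.7·155 + 0.3·(-10) = 105.5
Highest Hurwicz score = 204.5 → A1.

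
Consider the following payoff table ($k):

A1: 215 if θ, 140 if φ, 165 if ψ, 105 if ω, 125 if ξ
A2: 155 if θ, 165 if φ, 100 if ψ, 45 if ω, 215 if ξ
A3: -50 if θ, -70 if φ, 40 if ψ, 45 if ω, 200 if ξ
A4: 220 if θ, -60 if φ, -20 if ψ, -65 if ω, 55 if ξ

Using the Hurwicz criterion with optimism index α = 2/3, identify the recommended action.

A1

A1: 2/3·215 + 1/3·105 = 535/3
A2: 2/3·215 + 1/3·45 = 475/3
A3: 2/3·200 + 1/3·(-70) = 110
A4: 2/3·220 + 1/3·(-65) = 125
Highest Hurwicz score = 535/3 → A1.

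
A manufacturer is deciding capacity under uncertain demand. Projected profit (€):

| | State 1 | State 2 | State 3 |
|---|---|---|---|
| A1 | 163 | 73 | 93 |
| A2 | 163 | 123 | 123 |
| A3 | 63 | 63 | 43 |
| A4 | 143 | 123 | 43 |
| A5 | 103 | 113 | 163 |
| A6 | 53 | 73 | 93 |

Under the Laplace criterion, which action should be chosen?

Row averages: A1=329/3, A2=409/3, A3=169/3, A4=103, A5=379/3, A6=73
Highest average = 409/3 → A2.

A2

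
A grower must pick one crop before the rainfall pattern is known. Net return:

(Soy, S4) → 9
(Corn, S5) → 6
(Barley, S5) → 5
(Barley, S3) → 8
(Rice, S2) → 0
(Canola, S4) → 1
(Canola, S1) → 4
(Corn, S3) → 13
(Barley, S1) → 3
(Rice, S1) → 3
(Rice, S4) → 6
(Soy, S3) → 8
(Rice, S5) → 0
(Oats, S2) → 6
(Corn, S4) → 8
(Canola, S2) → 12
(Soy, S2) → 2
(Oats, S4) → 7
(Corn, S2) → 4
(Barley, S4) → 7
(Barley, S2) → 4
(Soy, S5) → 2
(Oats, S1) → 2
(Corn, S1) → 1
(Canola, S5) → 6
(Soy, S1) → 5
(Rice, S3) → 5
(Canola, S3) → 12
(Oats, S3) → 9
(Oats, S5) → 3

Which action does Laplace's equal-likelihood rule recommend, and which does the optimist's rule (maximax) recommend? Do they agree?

Row averages: Soy=5.2, Canola=7, Barley=5.4, Rice=2.8, Oats=5.4, Corn=6.4
Highest average = 7 → Canola.
Row maxima: Soy=9, Canola=12, Barley=8, Rice=6, Oats=9, Corn=13
Best best-case = 13 → Corn.

laplace → Canola; maximax → Corn (disagree)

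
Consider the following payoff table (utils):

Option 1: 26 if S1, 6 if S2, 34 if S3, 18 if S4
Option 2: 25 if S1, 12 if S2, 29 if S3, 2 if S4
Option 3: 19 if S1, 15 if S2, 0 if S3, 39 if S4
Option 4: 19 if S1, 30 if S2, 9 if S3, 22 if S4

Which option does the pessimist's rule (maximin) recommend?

Row minima: Option 1=6, Option 2=2, Option 3=0, Option 4=9
Best worst-case = 9 → Option 4.

Option 4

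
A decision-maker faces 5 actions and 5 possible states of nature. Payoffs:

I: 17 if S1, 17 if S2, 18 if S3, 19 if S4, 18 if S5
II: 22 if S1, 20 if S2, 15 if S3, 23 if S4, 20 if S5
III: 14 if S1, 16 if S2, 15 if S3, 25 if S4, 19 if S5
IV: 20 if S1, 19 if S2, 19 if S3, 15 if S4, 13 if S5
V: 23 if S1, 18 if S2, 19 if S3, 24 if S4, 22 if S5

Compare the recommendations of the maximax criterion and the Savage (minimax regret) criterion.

maximax → III; minimax regret → V (disagree)

Row maxima: I=19, II=23, III=25, IV=20, V=24
Best best-case = 25 → III.
Column bests: S1=23, S2=20, S3=19, S4=25, S5=22.
I regrets: 6, 3, 1, 6, 4 → max 6
II regrets: 1, 0, 4, 2, 2 → max 4
III regrets: 9, 4, 4, 0, 3 → max 9
IV regrets: 3, 1, 0, 10, 9 → max 10
V regrets: 0, 2, 0, 1, 0 → max 2
Smallest max regret = 2 → V.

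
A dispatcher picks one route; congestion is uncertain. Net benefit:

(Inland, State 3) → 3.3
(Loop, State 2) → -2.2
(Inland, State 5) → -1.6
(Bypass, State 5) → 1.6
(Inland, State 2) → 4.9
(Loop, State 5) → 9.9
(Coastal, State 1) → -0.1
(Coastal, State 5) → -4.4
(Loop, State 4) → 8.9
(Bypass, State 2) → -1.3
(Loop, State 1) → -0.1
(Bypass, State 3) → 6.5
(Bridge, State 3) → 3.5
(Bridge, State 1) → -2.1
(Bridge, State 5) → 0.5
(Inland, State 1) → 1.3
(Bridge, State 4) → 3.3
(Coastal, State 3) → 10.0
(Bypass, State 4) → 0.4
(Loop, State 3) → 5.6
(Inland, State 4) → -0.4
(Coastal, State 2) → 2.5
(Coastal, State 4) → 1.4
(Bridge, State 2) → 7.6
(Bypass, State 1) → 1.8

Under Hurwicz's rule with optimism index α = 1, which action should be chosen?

Bridge: 1·7.6 + 0·(-2.1) = 7.6
Loop: 1·9.9 + 0·(-2.2) = 9.9
Coastal: 1·10.0 + 0·(-4.4) = 10
Bypass: 1·6.5 + 0·(-1.3) = 6.5
Inland: 1·4.9 + 0·(-1.6) = 4.9
Highest Hurwicz score = 10 → Coastal.

Coastal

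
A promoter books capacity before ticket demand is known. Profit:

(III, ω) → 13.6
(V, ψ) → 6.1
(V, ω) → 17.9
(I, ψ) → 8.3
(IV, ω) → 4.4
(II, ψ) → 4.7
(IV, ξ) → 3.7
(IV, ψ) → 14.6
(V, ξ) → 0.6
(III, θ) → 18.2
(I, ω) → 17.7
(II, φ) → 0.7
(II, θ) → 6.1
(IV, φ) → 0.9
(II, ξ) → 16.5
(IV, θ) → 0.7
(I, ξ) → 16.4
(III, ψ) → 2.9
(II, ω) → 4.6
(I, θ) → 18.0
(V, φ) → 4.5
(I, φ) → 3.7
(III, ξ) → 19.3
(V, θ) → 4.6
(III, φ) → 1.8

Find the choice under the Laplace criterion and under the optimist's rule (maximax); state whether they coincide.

Row averages: I=12.82, II=6.52, III=11.16, IV=4.86, V=6.74
Highest average = 12.82 → I.
Row maxima: I=18.0, II=16.5, III=19.3, IV=14.6, V=17.9
Best best-case = 19.3 → III.

laplace → I; maximax → III (disagree)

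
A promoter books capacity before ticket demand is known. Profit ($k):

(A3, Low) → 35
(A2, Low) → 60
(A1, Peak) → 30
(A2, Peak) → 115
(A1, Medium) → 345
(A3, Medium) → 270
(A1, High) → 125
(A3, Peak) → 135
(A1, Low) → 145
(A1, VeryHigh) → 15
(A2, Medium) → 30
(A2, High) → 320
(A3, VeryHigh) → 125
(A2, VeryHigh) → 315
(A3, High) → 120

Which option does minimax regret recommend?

Column bests: Low=145, Medium=345, High=320, VeryHigh=315, Peak=135.
A1 regrets: 0, 0, 195, 300, 105 → max 300
A2 regrets: 85, 315, 0, 0, 20 → max 315
A3 regrets: 110, 75, 200, 190, 0 → max 200
Smallest max regret = 200 → A3.

A3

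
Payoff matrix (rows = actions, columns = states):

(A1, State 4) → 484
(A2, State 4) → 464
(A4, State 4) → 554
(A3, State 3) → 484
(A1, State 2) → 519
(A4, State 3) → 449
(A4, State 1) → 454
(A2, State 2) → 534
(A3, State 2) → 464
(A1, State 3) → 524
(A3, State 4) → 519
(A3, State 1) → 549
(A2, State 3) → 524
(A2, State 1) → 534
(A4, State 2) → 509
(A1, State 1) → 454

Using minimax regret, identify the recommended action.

A3

Column bests: State 1=549, State 2=534, State 3=524, State 4=554.
A1 regrets: 95, 15, 0, 70 → max 95
A2 regrets: 15, 0, 0, 90 → max 90
A3 regrets: 0, 70, 40, 35 → max 70
A4 regrets: 95, 25, 75, 0 → max 95
Smallest max regret = 70 → A3.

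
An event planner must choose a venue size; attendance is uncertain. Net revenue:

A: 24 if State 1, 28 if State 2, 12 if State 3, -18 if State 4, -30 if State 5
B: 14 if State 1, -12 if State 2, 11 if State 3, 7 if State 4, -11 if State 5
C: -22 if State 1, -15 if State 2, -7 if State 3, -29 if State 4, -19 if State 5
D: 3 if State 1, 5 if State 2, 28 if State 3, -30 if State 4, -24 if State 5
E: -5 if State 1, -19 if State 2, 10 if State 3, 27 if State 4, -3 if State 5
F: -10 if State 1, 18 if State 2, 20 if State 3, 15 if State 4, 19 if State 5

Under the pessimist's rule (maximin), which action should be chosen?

F

Row minima: A=-30, B=-12, C=-29, D=-30, E=-19, F=-10
Best worst-case = -10 → F.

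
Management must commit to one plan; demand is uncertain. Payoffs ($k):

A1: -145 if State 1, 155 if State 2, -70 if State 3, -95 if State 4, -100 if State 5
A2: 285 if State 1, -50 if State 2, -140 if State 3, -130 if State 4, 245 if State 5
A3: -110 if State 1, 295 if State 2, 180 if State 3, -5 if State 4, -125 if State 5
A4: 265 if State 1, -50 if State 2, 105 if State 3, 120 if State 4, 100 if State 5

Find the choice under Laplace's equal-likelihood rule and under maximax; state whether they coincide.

laplace → A4; maximax → A3 (disagree)

Row averages: A1=-51, A2=42, A3=47, A4=108
Highest average = 108 → A4.
Row maxima: A1=155, A2=285, A3=295, A4=265
Best best-case = 295 → A3.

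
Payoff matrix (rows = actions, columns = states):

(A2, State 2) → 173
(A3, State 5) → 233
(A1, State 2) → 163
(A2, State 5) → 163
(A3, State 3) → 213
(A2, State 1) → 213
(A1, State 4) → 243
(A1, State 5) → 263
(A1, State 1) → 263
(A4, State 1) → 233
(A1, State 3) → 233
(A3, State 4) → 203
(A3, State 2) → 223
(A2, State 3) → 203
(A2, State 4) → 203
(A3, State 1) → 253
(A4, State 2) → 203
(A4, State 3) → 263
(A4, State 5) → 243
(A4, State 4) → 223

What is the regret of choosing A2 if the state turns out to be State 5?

Best payoff under State 5 is 263.
Regret = 263 − 163 = 100.

100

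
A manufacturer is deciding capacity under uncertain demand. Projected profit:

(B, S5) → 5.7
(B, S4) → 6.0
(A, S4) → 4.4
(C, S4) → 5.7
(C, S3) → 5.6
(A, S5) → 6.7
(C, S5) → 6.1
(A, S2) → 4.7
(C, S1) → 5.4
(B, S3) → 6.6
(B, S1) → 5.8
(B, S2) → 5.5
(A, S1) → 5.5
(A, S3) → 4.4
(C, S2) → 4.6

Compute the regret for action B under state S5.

Best payoff under S5 is 6.7.
Regret = 6.7 − 5.7 = 1.0.

1.0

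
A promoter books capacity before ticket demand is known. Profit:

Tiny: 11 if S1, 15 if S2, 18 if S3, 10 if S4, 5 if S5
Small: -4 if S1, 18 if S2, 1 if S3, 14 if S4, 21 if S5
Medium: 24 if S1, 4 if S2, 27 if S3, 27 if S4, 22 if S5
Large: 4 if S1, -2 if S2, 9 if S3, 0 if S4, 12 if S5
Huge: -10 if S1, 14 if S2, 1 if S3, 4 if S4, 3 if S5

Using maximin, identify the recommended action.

Row minima: Tiny=5, Small=-4, Medium=4, Large=-2, Huge=-10
Best worst-case = 5 → Tiny.

Tiny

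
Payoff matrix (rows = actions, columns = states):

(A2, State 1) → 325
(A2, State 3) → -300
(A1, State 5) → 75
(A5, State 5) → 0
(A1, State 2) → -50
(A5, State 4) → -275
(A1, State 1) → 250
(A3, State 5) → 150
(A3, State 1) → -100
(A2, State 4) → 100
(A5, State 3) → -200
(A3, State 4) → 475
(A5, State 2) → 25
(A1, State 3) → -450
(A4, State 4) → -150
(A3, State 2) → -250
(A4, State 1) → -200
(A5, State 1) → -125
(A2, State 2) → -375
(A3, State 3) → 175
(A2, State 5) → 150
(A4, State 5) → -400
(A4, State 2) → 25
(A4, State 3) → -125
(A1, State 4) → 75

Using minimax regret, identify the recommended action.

A3

Column bests: State 1=325, State 2=25, State 3=175, State 4=475, State 5=150.
A1 regrets: 75, 75, 625, 400, 75 → max 625
A2 regrets: 0, 400, 475, 375, 0 → max 475
A3 regrets: 425, 275, 0, 0, 0 → max 425
A4 regrets: 525, 0, 300, 625, 550 → max 625
A5 regrets: 450, 0, 375, 750, 150 → max 750
Smallest max regret = 425 → A3.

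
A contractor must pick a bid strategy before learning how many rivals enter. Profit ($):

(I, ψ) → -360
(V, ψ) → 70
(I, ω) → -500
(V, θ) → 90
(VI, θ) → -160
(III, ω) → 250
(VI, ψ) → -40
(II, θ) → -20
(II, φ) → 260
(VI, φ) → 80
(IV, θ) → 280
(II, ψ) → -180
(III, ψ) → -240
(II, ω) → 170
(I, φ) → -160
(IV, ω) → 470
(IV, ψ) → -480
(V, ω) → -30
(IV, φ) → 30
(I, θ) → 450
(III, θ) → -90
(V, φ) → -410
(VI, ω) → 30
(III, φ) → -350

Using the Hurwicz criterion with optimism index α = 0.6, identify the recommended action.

IV

I: 0.6·450 + 0.4·(-500) = 70
II: 0.6·260 + 0.4·(-180) = 84
III: 0.6·250 + 0.4·(-350) = 10
IV: 0.6·470 + 0.4·(-480) = 90
V: 0.6·90 + 0.4·(-410) = -110
VI: 0.6·80 + 0.4·(-160) = -16
Highest Hurwicz score = 90 → IV.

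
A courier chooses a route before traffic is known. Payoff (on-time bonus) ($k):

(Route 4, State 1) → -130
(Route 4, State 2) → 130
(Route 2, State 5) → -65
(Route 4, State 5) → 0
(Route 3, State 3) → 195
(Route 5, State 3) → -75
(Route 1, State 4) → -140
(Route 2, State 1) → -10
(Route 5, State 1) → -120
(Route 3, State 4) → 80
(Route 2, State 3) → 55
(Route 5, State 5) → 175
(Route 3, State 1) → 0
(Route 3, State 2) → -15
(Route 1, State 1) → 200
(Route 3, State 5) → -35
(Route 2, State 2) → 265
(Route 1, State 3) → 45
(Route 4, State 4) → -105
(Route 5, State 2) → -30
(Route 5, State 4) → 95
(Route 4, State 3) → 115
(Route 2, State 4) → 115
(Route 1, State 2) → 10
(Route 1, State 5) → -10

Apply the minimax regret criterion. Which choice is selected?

Route 2

Column bests: State 1=200, State 2=265, State 3=195, State 4=115, State 5=175.
Route 1 regrets: 0, 255, 150, 255, 185 → max 255
Route 2 regrets: 210, 0, 140, 0, 240 → max 240
Route 3 regrets: 200, 280, 0, 35, 210 → max 280
Route 4 regrets: 330, 135, 80, 220, 175 → max 330
Route 5 regrets: 320, 295, 270, 20, 0 → max 320
Smallest max regret = 240 → Route 2.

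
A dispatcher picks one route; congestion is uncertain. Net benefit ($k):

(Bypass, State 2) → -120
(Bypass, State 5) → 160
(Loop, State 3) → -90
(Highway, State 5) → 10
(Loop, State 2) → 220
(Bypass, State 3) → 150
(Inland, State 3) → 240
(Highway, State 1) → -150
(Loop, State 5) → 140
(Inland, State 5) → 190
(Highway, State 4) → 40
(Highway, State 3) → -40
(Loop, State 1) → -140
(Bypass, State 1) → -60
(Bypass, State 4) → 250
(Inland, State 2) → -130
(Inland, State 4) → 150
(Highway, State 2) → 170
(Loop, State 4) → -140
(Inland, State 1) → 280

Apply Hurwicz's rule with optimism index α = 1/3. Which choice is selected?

Highway: 1/3·170 + 2/3·(-150) = -130/3
Inland: 1/3·280 + 2/3·(-130) = 20/3
Bypass: 1/3·250 + 2/3·(-120) = 10/3
Loop: 1/3·220 + 2/3·(-140) = -20
Highest Hurwicz score = 20/3 → Inland.

Inland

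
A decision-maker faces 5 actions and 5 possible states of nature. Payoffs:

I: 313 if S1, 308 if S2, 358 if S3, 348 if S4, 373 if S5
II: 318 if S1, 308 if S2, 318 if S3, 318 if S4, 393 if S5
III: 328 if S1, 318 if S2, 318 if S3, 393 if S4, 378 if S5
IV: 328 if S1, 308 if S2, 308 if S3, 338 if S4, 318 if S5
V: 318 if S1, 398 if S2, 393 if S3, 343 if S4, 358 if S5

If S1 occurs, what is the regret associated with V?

10

Best payoff under S1 is 328.
Regret = 328 − 318 = 10.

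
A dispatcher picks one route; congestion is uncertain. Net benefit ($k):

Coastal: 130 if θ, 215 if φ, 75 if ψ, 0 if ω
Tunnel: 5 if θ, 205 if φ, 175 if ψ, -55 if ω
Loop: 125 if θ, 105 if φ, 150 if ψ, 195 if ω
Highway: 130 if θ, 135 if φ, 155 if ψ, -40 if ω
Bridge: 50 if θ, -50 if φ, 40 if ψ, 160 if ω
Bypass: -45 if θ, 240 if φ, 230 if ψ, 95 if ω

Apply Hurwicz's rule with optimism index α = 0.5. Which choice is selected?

Loop

Coastal: 0.5·215 + 0.5·0 = 107.5
Tunnel: 0.5·205 + 0.5·(-55) = 75
Loop: 0.5·195 + 0.5·105 = 150
Highway: 0.5·155 + 0.5·(-40) = 57.5
Bridge: 0.5·160 + 0.5·(-50) = 55
Bypass: 0.5·240 + 0.5·(-45) = 97.5
Highest Hurwicz score = 150 → Loop.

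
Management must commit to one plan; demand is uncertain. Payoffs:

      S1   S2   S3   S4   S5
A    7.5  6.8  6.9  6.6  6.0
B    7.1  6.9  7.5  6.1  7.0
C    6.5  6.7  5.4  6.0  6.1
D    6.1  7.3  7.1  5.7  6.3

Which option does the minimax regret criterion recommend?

B

Column bests: S1=7.5, S2=7.3, S3=7.5, S4=6.6, S5=7.0.
A regrets: 0.0, 0.5, 0.6, 0.0, 1.0 → max 1.0
B regrets: 0.4, 0.4, 0.0, 0.5, 0.0 → max 0.5
C regrets: 1.0, 0.6, 2.1, 0.6, 0.9 → max 2.1
D regrets: 1.4, 0.0, 0.4, 0.9, 0.7 → max 1.4
Smallest max regret = 0.5 → B.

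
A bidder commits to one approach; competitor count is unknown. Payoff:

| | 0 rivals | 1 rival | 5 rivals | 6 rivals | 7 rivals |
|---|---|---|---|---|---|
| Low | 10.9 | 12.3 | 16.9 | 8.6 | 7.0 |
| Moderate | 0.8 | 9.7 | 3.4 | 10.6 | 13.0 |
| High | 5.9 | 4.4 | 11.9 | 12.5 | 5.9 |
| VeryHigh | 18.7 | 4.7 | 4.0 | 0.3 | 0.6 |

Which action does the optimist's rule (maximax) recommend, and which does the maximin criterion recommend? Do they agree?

maximax → VeryHigh; maximin → Low (disagree)

Row maxima: Low=16.9, Moderate=13.0, High=12.5, VeryHigh=18.7
Best best-case = 18.7 → VeryHigh.
Row minima: Low=7.0, Moderate=0.8, High=4.4, VeryHigh=0.3
Best worst-case = 7.0 → Low.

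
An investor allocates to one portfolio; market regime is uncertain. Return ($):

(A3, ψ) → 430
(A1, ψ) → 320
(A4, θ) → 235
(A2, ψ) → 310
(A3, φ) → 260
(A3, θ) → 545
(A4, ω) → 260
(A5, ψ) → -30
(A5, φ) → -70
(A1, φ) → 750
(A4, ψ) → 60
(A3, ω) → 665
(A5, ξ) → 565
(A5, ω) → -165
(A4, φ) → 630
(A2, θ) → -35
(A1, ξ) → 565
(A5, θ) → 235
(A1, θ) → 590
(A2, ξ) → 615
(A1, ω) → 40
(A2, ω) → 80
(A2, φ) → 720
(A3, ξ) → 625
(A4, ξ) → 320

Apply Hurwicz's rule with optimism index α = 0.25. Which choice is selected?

A3

A1: 0.25·750 + 0.75·40 = 217.5
A2: 0.25·720 + 0.75·(-35) = 153.75
A3: 0.25·665 + 0.75·260 = 361.25
A4: 0.25·630 + 0.75·60 = 202.5
A5: 0.25·565 + 0.75·(-165) = 17.5
Highest Hurwicz score = 361.25 → A3.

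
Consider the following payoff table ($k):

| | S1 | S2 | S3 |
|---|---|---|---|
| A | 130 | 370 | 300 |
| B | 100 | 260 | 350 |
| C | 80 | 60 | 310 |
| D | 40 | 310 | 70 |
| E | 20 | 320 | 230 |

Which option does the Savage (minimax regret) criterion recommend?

Column bests: S1=130, S2=370, S3=350.
A regrets: 0, 0, 50 → max 50
B regrets: 30, 110, 0 → max 110
C regrets: 50, 310, 40 → max 310
D regrets: 90, 60, 280 → max 280
E regrets: 110, 50, 120 → max 120
Smallest max regret = 50 → A.

A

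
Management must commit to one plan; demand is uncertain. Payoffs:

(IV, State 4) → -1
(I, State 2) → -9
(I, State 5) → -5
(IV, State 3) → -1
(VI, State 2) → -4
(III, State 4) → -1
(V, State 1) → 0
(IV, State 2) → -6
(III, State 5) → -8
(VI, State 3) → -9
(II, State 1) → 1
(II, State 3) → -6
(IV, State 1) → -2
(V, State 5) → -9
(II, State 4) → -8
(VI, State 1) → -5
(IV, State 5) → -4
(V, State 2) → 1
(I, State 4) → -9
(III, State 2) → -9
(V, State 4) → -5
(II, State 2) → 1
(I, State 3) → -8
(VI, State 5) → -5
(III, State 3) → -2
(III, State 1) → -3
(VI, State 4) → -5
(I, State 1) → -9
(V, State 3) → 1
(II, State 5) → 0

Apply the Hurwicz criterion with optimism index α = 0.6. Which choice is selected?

II

I: 0.6·(-5) + 0.4·(-9) = -6.6
II: 0.6·1 + 0.4·(-8) = -2.6
III: 0.6·(-1) + 0.4·(-9) = -4.2
IV: 0.6·(-1) + 0.4·(-6) = -3
V: 0.6·1 + 0.4·(-9) = -3
VI: 0.6·(-4) + 0.4·(-9) = -6
Highest Hurwicz score = -2.6 → II.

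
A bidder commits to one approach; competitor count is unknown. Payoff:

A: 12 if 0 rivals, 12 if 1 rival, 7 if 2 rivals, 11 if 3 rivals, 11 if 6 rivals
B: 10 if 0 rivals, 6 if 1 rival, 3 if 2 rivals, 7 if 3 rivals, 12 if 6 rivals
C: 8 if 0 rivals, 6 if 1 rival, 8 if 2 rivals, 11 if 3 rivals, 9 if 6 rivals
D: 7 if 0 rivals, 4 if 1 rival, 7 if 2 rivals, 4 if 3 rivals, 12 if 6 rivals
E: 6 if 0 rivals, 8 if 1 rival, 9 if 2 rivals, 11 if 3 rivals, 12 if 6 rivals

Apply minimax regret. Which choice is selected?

A

Column bests: 0 rivals=12, 1 rival=12, 2 rivals=9, 3 rivals=11, 6 rivals=12.
A regrets: 0, 0, 2, 0, 1 → max 2
B regrets: 2, 6, 6, 4, 0 → max 6
C regrets: 4, 6, 1, 0, 3 → max 6
D regrets: 5, 8, 2, 7, 0 → max 8
E regrets: 6, 4, 0, 0, 0 → max 6
Smallest max regret = 2 → A.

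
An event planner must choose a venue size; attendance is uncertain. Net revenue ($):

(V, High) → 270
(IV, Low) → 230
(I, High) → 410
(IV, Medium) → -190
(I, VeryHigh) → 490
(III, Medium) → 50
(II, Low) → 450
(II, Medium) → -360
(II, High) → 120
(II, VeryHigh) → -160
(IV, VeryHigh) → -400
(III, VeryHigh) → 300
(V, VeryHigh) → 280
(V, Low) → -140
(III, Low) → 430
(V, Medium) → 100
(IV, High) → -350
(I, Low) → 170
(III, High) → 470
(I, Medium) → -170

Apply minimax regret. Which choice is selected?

Column bests: Low=450, Medium=100, High=470, VeryHigh=490.
I regrets: 280, 270, 60, 0 → max 280
II regrets: 0, 460, 350, 650 → max 650
III regrets: 20, 50, 0, 190 → max 190
IV regrets: 220, 290, 820, 890 → max 890
V regrets: 590, 0, 200, 210 → max 590
Smallest max regret = 190 → III.

III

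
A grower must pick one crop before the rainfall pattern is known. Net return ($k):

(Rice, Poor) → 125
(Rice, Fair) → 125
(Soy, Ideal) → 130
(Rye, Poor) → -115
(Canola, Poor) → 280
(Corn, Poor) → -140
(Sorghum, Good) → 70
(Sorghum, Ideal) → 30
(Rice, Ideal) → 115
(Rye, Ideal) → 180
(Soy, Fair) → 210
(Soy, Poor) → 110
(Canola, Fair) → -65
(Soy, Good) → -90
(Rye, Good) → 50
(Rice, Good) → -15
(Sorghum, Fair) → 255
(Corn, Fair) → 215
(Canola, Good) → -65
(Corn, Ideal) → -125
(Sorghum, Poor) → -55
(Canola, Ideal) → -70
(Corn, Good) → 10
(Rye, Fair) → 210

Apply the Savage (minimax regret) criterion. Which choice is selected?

Rice

Column bests: Poor=280, Fair=255, Good=70, Ideal=180.
Rye regrets: 395, 45, 20, 0 → max 395
Soy regrets: 170, 45, 160, 50 → max 170
Sorghum regrets: 335, 0, 0, 150 → max 335
Canola regrets: 0, 320, 135, 250 → max 320
Corn regrets: 420, 40, 60, 305 → max 420
Rice regrets: 155, 130, 85, 65 → max 155
Smallest max regret = 155 → Rice.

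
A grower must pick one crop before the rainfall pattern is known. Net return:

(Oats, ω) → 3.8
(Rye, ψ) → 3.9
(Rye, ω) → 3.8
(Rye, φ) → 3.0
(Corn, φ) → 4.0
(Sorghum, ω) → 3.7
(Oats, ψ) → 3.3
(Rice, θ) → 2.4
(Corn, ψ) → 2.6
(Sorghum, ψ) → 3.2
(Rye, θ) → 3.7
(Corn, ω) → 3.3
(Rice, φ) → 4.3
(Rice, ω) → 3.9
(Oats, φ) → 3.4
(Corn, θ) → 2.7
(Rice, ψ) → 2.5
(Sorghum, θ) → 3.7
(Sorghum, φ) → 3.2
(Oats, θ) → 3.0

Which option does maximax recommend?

Rice

Row maxima: Corn=4.0, Sorghum=3.7, Oats=3.8, Rye=3.9, Rice=4.3
Best best-case = 4.3 → Rice.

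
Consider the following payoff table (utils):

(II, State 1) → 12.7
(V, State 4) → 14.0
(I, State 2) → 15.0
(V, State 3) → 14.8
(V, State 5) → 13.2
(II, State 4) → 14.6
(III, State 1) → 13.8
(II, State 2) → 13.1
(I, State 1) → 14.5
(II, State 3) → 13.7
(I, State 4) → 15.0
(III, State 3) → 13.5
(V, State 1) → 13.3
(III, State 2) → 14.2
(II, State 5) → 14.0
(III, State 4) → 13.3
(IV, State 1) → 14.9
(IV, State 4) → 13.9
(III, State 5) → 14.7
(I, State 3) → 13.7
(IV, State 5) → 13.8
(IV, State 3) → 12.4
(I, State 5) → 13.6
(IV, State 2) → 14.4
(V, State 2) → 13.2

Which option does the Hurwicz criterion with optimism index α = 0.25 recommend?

I

I: 0.25·15.0 + 0.75·13.6 = 13.95
II: 0.25·14.6 + 0.75·12.7 = 13.175
III: 0.25·14.7 + 0.75·13.3 = 13.65
IV: 0.25·14.9 + 0.75·12.4 = 13.025
V: 0.25·14.8 + 0.75·13.2 = 13.6
Highest Hurwicz score = 13.95 → I.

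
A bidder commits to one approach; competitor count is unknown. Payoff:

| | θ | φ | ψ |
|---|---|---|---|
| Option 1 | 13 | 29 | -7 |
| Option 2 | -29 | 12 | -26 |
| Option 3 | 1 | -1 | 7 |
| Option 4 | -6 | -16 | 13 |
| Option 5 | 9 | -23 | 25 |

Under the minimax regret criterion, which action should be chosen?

Column bests: θ=13, φ=29, ψ=25.
Option 1 regrets: 0, 0, 32 → max 32
Option 2 regrets: 42, 17, 51 → max 51
Option 3 regrets: 12, 30, 18 → max 30
Option 4 regrets: 19, 45, 12 → max 45
Option 5 regrets: 4, 52, 0 → max 52
Smallest max regret = 30 → Option 3.

Option 3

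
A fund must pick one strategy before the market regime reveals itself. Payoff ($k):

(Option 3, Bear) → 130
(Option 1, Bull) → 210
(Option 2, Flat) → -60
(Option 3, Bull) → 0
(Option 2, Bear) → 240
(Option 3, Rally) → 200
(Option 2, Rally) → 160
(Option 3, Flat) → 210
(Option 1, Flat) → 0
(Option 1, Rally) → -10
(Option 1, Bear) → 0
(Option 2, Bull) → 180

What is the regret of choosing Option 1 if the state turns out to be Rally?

Best payoff under Rally is 200.
Regret = 200 − (-10) = 210.

210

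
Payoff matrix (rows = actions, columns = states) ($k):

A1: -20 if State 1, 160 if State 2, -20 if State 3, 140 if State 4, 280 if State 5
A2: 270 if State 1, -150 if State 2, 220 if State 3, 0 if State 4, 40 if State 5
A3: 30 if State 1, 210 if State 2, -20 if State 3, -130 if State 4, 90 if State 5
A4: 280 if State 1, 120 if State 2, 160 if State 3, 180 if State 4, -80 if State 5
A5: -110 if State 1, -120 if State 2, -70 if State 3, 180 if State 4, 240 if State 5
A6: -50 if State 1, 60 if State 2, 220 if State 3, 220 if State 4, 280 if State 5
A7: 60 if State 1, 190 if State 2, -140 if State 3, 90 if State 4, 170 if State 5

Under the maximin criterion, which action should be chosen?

Row minima: A1=-20, A2=-150, A3=-130, A4=-80, A5=-120, A6=-50, A7=-140
Best worst-case = -20 → A1.

A1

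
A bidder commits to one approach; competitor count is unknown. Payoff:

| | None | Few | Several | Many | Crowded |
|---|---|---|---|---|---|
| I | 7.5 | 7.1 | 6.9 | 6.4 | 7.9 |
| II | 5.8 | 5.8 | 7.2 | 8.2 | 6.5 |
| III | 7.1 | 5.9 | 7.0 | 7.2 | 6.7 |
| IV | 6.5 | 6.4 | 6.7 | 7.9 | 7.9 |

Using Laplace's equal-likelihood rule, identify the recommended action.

Row averages: I=7.16, II=6.7, III=6.78, IV=7.08
Highest average = 7.16 → I.

I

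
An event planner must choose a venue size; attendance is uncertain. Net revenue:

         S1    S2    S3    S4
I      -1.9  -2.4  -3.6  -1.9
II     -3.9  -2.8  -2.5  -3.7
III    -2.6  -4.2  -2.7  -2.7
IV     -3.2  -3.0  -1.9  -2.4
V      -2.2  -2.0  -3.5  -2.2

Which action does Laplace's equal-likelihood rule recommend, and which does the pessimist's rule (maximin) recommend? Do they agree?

laplace → I; maximin → IV (disagree)

Row averages: I=-2.45, II=-3.225, III=-3.05, IV=-2.625, V=-2.475
Highest average = -2.45 → I.
Row minima: I=-3.6, II=-3.9, III=-4.2, IV=-3.2, V=-3.5
Best worst-case = -3.2 → IV.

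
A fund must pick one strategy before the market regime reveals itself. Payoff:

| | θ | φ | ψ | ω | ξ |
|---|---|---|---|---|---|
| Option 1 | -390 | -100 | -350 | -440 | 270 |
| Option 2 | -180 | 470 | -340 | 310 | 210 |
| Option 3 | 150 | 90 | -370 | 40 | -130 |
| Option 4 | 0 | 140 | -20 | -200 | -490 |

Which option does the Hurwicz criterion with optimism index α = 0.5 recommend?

Option 2

Option 1: 0.5·270 + 0.5·(-440) = -85
Option 2: 0.5·470 + 0.5·(-340) = 65
Option 3: 0.5·150 + 0.5·(-370) = -110
Option 4: 0.5·140 + 0.5·(-490) = -175
Highest Hurwicz score = 65 → Option 2.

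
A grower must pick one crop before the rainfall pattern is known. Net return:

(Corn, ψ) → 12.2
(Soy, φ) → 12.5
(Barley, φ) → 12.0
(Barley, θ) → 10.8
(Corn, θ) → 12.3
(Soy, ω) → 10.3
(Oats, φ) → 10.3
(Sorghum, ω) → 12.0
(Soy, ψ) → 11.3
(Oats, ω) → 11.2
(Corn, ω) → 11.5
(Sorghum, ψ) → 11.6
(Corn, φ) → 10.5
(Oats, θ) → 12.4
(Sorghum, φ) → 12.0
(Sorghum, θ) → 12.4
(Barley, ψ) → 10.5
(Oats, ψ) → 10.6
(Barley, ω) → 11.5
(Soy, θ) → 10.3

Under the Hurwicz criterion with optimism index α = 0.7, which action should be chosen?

Sorghum

Corn: 0.7·12.3 + 0.3·10.5 = 11.76
Sorghum: 0.7·12.4 + 0.3·11.6 = 12.16
Oats: 0.7·12.4 + 0.3·10.3 = 11.77
Barley: 0.7·12.0 + 0.3·10.5 = 11.55
Soy: 0.7·12.5 + 0.3·10.3 = 11.84
Highest Hurwicz score = 12.16 → Sorghum.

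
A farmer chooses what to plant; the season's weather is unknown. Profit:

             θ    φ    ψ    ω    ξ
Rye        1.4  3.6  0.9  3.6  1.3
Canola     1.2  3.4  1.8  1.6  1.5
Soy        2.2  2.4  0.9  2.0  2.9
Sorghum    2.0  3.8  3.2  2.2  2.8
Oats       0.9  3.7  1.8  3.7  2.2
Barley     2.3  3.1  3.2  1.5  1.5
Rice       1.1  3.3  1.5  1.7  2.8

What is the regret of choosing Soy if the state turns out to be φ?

1.4

Best payoff under φ is 3.8.
Regret = 3.8 − 2.4 = 1.4.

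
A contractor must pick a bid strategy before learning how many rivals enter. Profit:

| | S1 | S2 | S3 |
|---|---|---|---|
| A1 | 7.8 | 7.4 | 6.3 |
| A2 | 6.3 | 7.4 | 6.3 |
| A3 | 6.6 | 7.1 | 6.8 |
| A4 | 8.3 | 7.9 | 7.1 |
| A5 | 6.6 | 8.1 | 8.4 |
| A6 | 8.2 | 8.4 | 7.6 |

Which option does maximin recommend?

Row minima: A1=6.3, A2=6.3, A3=6.6, A4=7.1, A5=6.6, A6=7.6
Best worst-case = 7.6 → A6.

A6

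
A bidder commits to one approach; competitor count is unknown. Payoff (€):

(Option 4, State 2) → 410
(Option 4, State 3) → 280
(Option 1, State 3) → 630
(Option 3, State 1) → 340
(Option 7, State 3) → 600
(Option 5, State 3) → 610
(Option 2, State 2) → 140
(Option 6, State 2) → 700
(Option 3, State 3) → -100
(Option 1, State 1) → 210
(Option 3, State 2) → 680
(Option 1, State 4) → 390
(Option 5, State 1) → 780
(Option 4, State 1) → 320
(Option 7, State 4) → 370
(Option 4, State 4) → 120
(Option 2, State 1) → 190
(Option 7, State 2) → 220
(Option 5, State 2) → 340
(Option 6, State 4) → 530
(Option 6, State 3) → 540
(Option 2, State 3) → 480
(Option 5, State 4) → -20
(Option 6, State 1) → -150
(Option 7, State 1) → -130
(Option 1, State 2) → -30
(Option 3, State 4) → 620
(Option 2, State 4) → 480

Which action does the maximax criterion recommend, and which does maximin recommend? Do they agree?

Row maxima: Option 1=630, Option 2=480, Option 3=680, Option 4=410, Option 5=780, Option 6=700, Option 7=600
Best best-case = 780 → Option 5.
Row minima: Option 1=-30, Option 2=140, Option 3=-100, Option 4=120, Option 5=-20, Option 6=-150, Option 7=-130
Best worst-case = 140 → Option 2.

maximax → Option 5; maximin → Option 2 (disagree)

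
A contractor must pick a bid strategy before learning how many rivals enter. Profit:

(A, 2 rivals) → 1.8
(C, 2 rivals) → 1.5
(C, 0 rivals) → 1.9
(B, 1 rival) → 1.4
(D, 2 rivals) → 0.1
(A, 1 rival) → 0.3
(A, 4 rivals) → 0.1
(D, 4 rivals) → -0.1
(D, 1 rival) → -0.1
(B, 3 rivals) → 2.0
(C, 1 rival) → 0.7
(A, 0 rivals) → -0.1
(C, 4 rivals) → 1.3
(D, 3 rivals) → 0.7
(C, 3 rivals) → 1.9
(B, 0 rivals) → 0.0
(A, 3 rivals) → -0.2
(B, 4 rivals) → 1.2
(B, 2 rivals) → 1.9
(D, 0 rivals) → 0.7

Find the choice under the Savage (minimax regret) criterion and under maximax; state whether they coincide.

minimax regret → C; maximax → B (disagree)

Column bests: 0 rivals=1.9, 1 rival=1.4, 2 rivals=1.9, 3 rivals=2.0, 4 rivals=1.3.
A regrets: 2.0, 1.1, 0.1, 2.2, 1.2 → max 2.2
B regrets: 1.9, 0.0, 0.0, 0.0, 0.1 → max 1.9
C regrets: 0.0, 0.7, 0.4, 0.1, 0.0 → max 0.7
D regrets: 1.2, 1.5, 1.8, 1.3, 1.4 → max 1.8
Smallest max regret = 0.7 → C.
Row maxima: A=1.8, B=2.0, C=1.9, D=0.7
Best best-case = 2.0 → B.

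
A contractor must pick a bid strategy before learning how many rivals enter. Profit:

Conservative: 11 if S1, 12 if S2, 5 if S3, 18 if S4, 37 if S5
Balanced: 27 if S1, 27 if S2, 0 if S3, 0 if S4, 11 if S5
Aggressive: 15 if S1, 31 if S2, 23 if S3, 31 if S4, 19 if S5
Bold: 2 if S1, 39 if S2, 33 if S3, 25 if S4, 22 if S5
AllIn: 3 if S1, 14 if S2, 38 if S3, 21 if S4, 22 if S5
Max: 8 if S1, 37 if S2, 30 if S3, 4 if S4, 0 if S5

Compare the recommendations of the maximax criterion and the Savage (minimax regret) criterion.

Row maxima: Conservative=37, Balanced=27, Aggressive=31, Bold=39, AllIn=38, Max=37
Best best-case = 39 → Bold.
Column bests: S1=27, S2=39, S3=38, S4=31, S5=37.
Conservative regrets: 16, 27, 33, 13, 0 → max 33
Balanced regrets: 0, 12, 38, 31, 26 → max 38
Aggressive regrets: 12, 8, 15, 0, 18 → max 18
Bold regrets: 25, 0, 5, 6, 15 → max 25
AllIn regrets: 24, 25, 0, 10, 15 → max 25
Max regrets: 19, 2, 8, 27, 37 → max 37
Smallest max regret = 18 → Aggressive.

maximax → Bold; minimax regret → Aggressive (disagree)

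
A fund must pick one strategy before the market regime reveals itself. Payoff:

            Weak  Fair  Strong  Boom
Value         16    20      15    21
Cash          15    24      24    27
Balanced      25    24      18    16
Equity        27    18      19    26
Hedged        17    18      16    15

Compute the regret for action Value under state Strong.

9

Best payoff under Strong is 24.
Regret = 24 − 15 = 9.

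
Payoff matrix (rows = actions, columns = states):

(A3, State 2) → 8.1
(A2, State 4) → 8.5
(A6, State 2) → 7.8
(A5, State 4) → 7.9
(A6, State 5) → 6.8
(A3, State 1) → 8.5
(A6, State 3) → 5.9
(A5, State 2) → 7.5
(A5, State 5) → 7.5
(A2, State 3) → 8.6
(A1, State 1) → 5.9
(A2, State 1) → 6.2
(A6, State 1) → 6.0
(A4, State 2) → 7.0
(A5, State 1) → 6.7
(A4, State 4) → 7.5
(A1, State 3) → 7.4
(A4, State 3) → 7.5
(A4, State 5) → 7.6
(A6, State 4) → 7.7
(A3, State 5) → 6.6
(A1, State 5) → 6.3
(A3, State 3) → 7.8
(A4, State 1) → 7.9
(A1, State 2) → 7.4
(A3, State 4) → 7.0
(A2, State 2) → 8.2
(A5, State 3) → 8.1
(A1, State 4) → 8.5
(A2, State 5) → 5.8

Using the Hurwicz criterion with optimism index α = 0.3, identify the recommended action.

A4

A1: 0.3·8.5 + 0.7·5.9 = 6.68
A2: 0.3·8.6 + 0.7·5.8 = 6.64
A3: 0.3·8.5 + 0.7·6.6 = 7.17
A4: 0.3·7.9 + 0.7·7.0 = 7.27
A5: 0.3·8.1 + 0.7·6.7 = 7.12
A6: 0.3·7.8 + 0.7·5.9 = 6.47
Highest Hurwicz score = 7.27 → A4.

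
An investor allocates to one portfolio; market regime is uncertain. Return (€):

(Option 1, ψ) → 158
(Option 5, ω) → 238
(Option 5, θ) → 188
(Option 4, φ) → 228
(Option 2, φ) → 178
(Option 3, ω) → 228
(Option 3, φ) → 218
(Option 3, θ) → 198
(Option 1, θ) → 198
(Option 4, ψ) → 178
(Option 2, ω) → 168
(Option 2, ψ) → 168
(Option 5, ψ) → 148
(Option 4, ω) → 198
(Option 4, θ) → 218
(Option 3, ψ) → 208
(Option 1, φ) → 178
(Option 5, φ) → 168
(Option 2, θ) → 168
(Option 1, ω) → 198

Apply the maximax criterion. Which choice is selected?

Option 5

Row maxima: Option 1=198, Option 2=178, Option 3=228, Option 4=228, Option 5=238
Best best-case = 238 → Option 5.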